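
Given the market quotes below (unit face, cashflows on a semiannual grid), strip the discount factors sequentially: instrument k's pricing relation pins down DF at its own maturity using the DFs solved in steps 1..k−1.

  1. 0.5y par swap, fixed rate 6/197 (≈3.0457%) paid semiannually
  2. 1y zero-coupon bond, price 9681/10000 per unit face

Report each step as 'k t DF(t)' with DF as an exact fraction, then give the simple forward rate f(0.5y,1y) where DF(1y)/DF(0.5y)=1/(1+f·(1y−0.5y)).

1 1/2 197/200
2 1 9681/10000
f(0.5y,1y) = ((197/200)/(9681/10000) − 1)/(1/2) = 338/9681 ≈ 3.4914%

step 1 [0.5y] swap r/2=3/197: DF=(1 − 3/197·(0))/(1+3/197) = 197/200 ≈ 0.985000
step 2 [1y] zero: DF = P = 9681/10000 ≈ 0.968100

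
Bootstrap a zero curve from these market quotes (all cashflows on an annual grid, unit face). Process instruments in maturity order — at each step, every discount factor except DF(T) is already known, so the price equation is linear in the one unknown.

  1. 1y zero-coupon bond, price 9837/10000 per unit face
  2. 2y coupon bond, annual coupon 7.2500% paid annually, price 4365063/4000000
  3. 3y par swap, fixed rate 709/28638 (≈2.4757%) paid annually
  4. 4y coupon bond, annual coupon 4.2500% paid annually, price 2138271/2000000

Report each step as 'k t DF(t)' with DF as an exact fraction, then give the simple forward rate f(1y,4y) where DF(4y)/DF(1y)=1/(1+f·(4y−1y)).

step 1 [1y] zero: DF = P = 9837/10000 ≈ 0.983700
step 2 [2y] bond c/1=29/400: DF=(4365063/4000000 − 29/400·(0.983700))/(1+29/400) = 951/1000 ≈ 0.951000
step 3 [3y] swap r/1=709/28638: DF=(1 − 709/28638·(0.983700+0.951000))/(1+709/28638) = 9291/10000 ≈ 0.929100
step 4 [4y] bond c/1=17/400: DF=(2138271/2000000 − 17/400·(0.983700+0.951000+0.929100))/(1+17/400) = 568/625 ≈ 0.908800

1 1 9837/10000
2 2 951/1000
3 3 9291/10000
4 4 568/625
f(1y,4y) = ((9837/10000)/(568/625) − 1)/(3) = 749/27264 ≈ 2.7472%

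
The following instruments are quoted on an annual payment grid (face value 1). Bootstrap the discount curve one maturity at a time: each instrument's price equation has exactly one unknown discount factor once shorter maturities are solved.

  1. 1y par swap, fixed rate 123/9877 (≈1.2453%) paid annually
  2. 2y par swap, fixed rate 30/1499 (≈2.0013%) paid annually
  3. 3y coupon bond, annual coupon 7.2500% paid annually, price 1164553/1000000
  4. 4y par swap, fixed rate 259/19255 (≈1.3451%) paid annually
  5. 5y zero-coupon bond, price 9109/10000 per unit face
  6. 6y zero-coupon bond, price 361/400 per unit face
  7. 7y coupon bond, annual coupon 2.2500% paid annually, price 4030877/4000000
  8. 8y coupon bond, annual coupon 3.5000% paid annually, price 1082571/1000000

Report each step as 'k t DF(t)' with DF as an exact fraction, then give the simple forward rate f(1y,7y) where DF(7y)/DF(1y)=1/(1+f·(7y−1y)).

step 1 [1y] swap r/1=123/9877: DF=(1 − 123/9877·(0))/(1+123/9877) = 9877/10000 ≈ 0.987700
step 2 [2y] swap r/1=30/1499: DF=(1 − 30/1499·(0.987700))/(1+30/1499) = 961/1000 ≈ 0.961000
step 3 [3y] bond c/1=29/400: DF=(1164553/1000000 − 29/400·(0.987700+0.961000))/(1+29/400) = 9541/10000 ≈ 0.954100
step 4 [4y] swap r/1=259/19255: DF=(1 − 259/19255·(0.987700+0.961000+0.954100))/(1+259/19255) = 4741/5000 ≈ 0.948200
step 5 [5y] zero: DF = P = 9109/10000 ≈ 0.910900
step 6 [6y] zero: DF = P = 361/400 ≈ 0.902500
step 7 [7y] bond c/1=9/400: DF=(4030877/4000000 − 9/400·(0.987700+0.961000+0.954100+0.948200+0.910900+0.902500))/(1+9/400) = 8609/10000 ≈ 0.860900
step 8 [8y] bond c/1=7/200: DF=(1082571/1000000 − 7/200·(0.987700+0.961000+0.954100+0.948200+0.910900+0.902500+0.860900))/(1+7/200) = 8253/10000 ≈ 0.825300

1 1 9877/10000
2 2 961/1000
3 3 9541/10000
4 4 4741/5000
5 5 9109/10000
6 6 361/400
7 7 8609/10000
8 8 8253/10000
f(1y,7y) = ((9877/10000)/(8609/10000) − 1)/(6) = 634/25827 ≈ 2.4548%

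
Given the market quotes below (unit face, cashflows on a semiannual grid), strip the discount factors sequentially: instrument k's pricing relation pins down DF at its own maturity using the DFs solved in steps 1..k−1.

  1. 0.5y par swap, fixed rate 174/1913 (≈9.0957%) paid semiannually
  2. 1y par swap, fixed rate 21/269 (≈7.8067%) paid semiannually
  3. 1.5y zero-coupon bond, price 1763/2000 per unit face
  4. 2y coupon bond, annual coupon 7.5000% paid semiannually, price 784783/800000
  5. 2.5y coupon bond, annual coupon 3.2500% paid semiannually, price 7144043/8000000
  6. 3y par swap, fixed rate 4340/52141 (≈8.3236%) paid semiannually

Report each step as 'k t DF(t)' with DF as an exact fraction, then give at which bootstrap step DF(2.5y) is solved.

1 1/2 1913/2000
2 1 1853/2000
3 3/2 1763/2000
4 2 1057/1250
5 5/2 821/1000
6 3 783/1000
DF(2.5y) is solved at step 5

step 1 [0.5y] swap r/2=87/1913: DF=(1 − 87/1913·(0))/(1+87/1913) = 1913/2000 ≈ 0.956500
step 2 [1y] swap r/2=21/538: DF=(1 − 21/538·(0.956500))/(1+21/538) = 1853/2000 ≈ 0.926500
step 3 [1.5y] zero: DF = P = 1763/2000 ≈ 0.881500
step 4 [2y] bond c/2=3/80: DF=(784783/800000 − 3/80·(0.956500+0.926500+0.881500))/(1+3/80) = 1057/1250 ≈ 0.845600
step 5 [2.5y] bond c/2=13/800: DF=(7144043/8000000 − 13/800·(0.956500+0.926500+0.881500+0.845600))/(1+13/800) = 821/1000 ≈ 0.821000
step 6 [3y] swap r/2=2170/52141: DF=(1 − 2170/52141·(0.956500+0.926500+0.881500+0.845600+0.821000))/(1+2170/52141) = 783/1000 ≈ 0.783000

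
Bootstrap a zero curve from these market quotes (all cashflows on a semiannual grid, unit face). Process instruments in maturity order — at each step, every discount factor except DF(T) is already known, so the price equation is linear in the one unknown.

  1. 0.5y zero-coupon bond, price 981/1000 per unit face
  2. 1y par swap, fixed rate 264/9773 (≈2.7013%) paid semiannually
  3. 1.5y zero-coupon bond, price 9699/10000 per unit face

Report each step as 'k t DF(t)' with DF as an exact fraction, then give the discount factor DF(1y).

1 1/2 981/1000
2 1 1217/1250
3 3/2 9699/10000
DF(1y) = 1217/1250 ≈ 0.973600

step 1 [0.5y] zero: DF = P = 981/1000 ≈ 0.981000
step 2 [1y] swap r/2=132/9773: DF=(1 − 132/9773·(0.981000))/(1+132/9773) = 1217/1250 ≈ 0.973600
step 3 [1.5y] zero: DF = P = 9699/10000 ≈ 0.969900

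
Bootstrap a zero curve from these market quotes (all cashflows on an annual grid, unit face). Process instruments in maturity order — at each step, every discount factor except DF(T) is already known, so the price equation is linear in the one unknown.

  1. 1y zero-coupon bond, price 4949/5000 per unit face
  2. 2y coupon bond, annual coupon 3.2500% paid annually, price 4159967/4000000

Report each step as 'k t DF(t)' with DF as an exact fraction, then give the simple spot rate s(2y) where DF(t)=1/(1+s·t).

step 1 [1y] zero: DF = P = 4949/5000 ≈ 0.989800
step 2 [2y] bond c/1=13/400: DF=(4159967/4000000 − 13/400·(0.989800))/(1+13/400) = 9761/10000 ≈ 0.976100

1 1 4949/5000
2 2 9761/10000
s(2y) = (1/(9761/10000) − 1)/(2) = 239/19522 ≈ 1.2243%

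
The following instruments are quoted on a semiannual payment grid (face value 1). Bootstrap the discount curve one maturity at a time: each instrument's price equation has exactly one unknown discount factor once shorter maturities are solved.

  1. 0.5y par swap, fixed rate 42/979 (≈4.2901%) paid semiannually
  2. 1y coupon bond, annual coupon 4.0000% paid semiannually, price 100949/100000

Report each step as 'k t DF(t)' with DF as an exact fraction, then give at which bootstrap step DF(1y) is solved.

step 1 [0.5y] swap r/2=21/979: DF=(1 − 21/979·(0))/(1+21/979) = 979/1000 ≈ 0.979000
step 2 [1y] bond c/2=1/50: DF=(100949/100000 − 1/50·(0.979000))/(1+1/50) = 1941/2000 ≈ 0.970500

1 1/2 979/1000
2 1 1941/2000
DF(1y) is solved at step 2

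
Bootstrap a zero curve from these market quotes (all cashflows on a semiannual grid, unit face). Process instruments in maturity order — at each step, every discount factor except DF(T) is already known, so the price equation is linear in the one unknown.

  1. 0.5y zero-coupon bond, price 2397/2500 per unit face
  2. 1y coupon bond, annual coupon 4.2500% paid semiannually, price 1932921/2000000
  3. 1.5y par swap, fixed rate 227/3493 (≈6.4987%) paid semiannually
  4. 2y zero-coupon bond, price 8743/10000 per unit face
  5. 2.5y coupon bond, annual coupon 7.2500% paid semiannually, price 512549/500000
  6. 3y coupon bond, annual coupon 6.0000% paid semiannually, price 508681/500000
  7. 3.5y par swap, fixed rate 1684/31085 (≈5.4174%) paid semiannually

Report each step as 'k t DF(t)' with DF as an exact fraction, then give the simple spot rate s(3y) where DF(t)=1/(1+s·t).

1 1/2 2397/2500
2 1 579/625
3 3/2 2273/2500
4 2 8743/10000
5 5/2 8609/10000
6 3 4279/5000
7 7/2 2079/2500
s(3y) = (1/(4279/5000) − 1)/(3) = 721/12837 ≈ 5.6166%

step 1 [0.5y] zero: DF = P = 2397/2500 ≈ 0.958800
step 2 [1y] bond c/2=17/800: DF=(1932921/2000000 − 17/800·(0.958800))/(1+17/800) = 579/625 ≈ 0.926400
step 3 [1.5y] swap r/2=227/6986: DF=(1 − 227/6986·(0.958800+0.926400))/(1+227/6986) = 2273/2500 ≈ 0.909200
step 4 [2y] zero: DF = P = 8743/10000 ≈ 0.874300
step 5 [2.5y] bond c/2=29/800: DF=(512549/500000 − 29/800·(0.958800+0.926400+0.909200+0.874300))/(1+29/800) = 8609/10000 ≈ 0.860900
step 6 [3y] bond c/2=3/100: DF=(508681/500000 − 3/100·(0.958800+0.926400+0.909200+0.874300+0.860900))/(1+3/100) = 4279/5000 ≈ 0.855800
step 7 [3.5y] swap r/2=842/31085: DF=(1 − 842/31085·(0.958800+0.926400+0.909200+0.874300+0.860900+0.855800))/(1+842/31085) = 2079/2500 ≈ 0.831600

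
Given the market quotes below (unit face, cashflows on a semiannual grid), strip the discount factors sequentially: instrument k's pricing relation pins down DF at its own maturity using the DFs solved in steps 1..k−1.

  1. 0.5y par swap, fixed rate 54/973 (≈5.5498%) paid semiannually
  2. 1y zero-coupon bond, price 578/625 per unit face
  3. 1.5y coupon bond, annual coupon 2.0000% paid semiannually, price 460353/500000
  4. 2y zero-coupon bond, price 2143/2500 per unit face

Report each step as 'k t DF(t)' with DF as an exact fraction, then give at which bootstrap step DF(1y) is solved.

step 1 [0.5y] swap r/2=27/973: DF=(1 − 27/973·(0))/(1+27/973) = 973/1000 ≈ 0.973000
step 2 [1y] zero: DF = P = 578/625 ≈ 0.924800
step 3 [1.5y] bond c/2=1/100: DF=(460353/500000 − 1/100·(0.973000+0.924800))/(1+1/100) = 558/625 ≈ 0.892800
step 4 [2y] zero: DF = P = 2143/2500 ≈ 0.857200

1 1/2 973/1000
2 1 578/625
3 3/2 558/625
4 2 2143/2500
DF(1y) is solved at step 2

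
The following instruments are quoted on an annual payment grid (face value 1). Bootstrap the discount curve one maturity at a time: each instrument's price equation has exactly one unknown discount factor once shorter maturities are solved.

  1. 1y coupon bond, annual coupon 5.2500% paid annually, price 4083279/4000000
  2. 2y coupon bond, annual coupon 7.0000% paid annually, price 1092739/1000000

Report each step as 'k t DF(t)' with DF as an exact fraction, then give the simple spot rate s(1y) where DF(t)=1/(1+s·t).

step 1 [1y] bond c/1=21/400: DF=(4083279/4000000 − 21/400·(0))/(1+21/400) = 9699/10000 ≈ 0.969900
step 2 [2y] bond c/1=7/100: DF=(1092739/1000000 − 7/100·(0.969900))/(1+7/100) = 4789/5000 ≈ 0.957800

1 1 9699/10000
2 2 4789/5000
s(1y) = (1/(9699/10000) − 1)/(1) = 301/9699 ≈ 3.1034%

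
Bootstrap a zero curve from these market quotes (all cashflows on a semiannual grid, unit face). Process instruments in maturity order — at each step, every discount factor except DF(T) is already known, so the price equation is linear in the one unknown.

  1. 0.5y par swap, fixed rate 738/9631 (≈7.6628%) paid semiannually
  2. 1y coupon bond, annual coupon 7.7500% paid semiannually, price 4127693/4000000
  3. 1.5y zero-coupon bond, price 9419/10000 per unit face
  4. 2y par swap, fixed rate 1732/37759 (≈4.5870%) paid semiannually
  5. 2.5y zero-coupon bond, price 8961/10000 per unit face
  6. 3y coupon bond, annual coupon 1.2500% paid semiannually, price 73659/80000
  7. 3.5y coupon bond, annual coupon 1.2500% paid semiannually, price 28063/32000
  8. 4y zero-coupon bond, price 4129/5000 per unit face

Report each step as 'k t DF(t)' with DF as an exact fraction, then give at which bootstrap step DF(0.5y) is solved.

step 1 [0.5y] swap r/2=369/9631: DF=(1 − 369/9631·(0))/(1+369/9631) = 9631/10000 ≈ 0.963100
step 2 [1y] bond c/2=31/800: DF=(4127693/4000000 − 31/800·(0.963100))/(1+31/800) = 383/400 ≈ 0.957500
step 3 [1.5y] zero: DF = P = 9419/10000 ≈ 0.941900
step 4 [2y] swap r/2=866/37759: DF=(1 − 866/37759·(0.963100+0.957500+0.941900))/(1+866/37759) = 4567/5000 ≈ 0.913400
step 5 [2.5y] zero: DF = P = 8961/10000 ≈ 0.896100
step 6 [3y] bond c/2=1/160: DF=(73659/80000 − 1/160·(0.963100+0.957500+0.941900+0.913400+0.896100))/(1+1/160) = 443/500 ≈ 0.886000
step 7 [3.5y] bond c/2=1/160: DF=(28063/32000 − 1/160·(0.963100+0.957500+0.941900+0.913400+0.896100+0.886000))/(1+1/160) = 837/1000 ≈ 0.837000
step 8 [4y] zero: DF = P = 4129/5000 ≈ 0.825800

1 1/2 9631/10000
2 1 383/400
3 3/2 9419/10000
4 2 4567/5000
5 5/2 8961/10000
6 3 443/500
7 7/2 837/1000
8 4 4129/5000
DF(0.5y) is solved at step 1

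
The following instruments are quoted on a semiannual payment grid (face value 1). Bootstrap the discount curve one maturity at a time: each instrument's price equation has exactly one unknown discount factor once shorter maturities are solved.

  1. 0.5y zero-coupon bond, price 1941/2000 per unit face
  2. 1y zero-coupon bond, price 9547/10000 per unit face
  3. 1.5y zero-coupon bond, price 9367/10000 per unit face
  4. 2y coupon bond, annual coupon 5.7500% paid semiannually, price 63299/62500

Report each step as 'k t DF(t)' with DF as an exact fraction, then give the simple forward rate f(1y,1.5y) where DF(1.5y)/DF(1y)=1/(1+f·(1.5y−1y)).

step 1 [0.5y] zero: DF = P = 1941/2000 ≈ 0.970500
step 2 [1y] zero: DF = P = 9547/10000 ≈ 0.954700
step 3 [1.5y] zero: DF = P = 9367/10000 ≈ 0.936700
step 4 [2y] bond c/2=23/800: DF=(63299/62500 − 23/800·(0.970500+0.954700+0.936700))/(1+23/800) = 1809/2000 ≈ 0.904500

1 1/2 1941/2000
2 1 9547/10000
3 3/2 9367/10000
4 2 1809/2000
f(1y,1.5y) = ((9547/10000)/(9367/10000) − 1)/(1/2) = 360/9367 ≈ 3.8433%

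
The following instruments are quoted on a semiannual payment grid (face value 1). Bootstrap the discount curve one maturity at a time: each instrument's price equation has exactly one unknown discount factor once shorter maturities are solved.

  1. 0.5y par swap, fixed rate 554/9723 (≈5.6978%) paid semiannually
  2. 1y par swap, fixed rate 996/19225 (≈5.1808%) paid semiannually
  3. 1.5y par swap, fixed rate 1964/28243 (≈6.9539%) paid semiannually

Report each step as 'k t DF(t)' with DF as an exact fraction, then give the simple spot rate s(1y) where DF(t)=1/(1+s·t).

step 1 [0.5y] swap r/2=277/9723: DF=(1 − 277/9723·(0))/(1+277/9723) = 9723/10000 ≈ 0.972300
step 2 [1y] swap r/2=498/19225: DF=(1 − 498/19225·(0.972300))/(1+498/19225) = 4751/5000 ≈ 0.950200
step 3 [1.5y] swap r/2=982/28243: DF=(1 − 982/28243·(0.972300+0.950200))/(1+982/28243) = 4509/5000 ≈ 0.901800

1 1/2 9723/10000
2 1 4751/5000
3 3/2 4509/5000
s(1y) = (1/(4751/5000) − 1)/(1) = 249/4751 ≈ 5.2410%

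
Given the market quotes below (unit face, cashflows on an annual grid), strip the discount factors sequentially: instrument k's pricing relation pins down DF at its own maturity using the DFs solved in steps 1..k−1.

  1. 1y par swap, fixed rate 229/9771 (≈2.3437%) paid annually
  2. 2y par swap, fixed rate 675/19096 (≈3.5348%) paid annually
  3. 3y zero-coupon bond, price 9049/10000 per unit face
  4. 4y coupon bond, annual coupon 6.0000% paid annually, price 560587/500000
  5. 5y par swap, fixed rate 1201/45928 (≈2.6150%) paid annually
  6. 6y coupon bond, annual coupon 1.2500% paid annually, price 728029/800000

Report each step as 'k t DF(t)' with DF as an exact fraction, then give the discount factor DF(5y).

step 1 [1y] swap r/1=229/9771: DF=(1 − 229/9771·(0))/(1+229/9771) = 9771/10000 ≈ 0.977100
step 2 [2y] swap r/1=675/19096: DF=(1 − 675/19096·(0.977100))/(1+675/19096) = 373/400 ≈ 0.932500
step 3 [3y] zero: DF = P = 9049/10000 ≈ 0.904900
step 4 [4y] bond c/1=3/50: DF=(560587/500000 − 3/50·(0.977100+0.932500+0.904900))/(1+3/50) = 1123/1250 ≈ 0.898400
step 5 [5y] swap r/1=1201/45928: DF=(1 − 1201/45928·(0.977100+0.932500+0.904900+0.898400))/(1+1201/45928) = 8799/10000 ≈ 0.879900
step 6 [6y] bond c/1=1/80: DF=(728029/800000 − 1/80·(0.977100+0.932500+0.904900+0.898400+0.879900))/(1+1/80) = 8421/10000 ≈ 0.842100

1 1 9771/10000
2 2 373/400
3 3 9049/10000
4 4 1123/1250
5 5 8799/10000
6 6 8421/10000
DF(5y) = 8799/10000 ≈ 0.879900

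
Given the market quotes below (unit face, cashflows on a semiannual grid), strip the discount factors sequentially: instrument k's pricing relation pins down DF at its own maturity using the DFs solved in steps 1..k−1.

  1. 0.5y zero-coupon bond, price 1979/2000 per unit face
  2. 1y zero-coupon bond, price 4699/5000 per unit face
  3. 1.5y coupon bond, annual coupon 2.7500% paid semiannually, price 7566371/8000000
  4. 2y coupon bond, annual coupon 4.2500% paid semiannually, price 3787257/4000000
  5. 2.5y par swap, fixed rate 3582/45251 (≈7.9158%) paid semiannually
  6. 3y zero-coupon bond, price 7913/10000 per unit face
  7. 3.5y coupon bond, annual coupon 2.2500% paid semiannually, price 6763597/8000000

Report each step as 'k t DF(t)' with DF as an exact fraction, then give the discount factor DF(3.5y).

1 1/2 1979/2000
2 1 4699/5000
3 3/2 2267/2500
4 2 8681/10000
5 5/2 8209/10000
6 3 7913/10000
7 7/2 7769/10000
DF(3.5y) = 7769/10000 ≈ 0.776900

step 1 [0.5y] zero: DF = P = 1979/2000 ≈ 0.989500
step 2 [1y] zero: DF = P = 4699/5000 ≈ 0.939800
step 3 [1.5y] bond c/2=11/800: DF=(7566371/8000000 − 11/800·(0.989500+0.939800))/(1+11/800) = 2267/2500 ≈ 0.906800
step 4 [2y] bond c/2=17/800: DF=(3787257/4000000 − 17/800·(0.989500+0.939800+0.906800))/(1+17/800) = 8681/10000 ≈ 0.868100
step 5 [2.5y] swap r/2=1791/45251: DF=(1 − 1791/45251·(0.989500+0.939800+0.906800+0.868100))/(1+1791/45251) = 8209/10000 ≈ 0.820900
step 6 [3y] zero: DF = P = 7913/10000 ≈ 0.791300
step 7 [3.5y] bond c/2=9/800: DF=(6763597/8000000 − 9/800·(0.989500+0.939800+0.906800+0.868100+0.820900+0.791300))/(1+9/800) = 7769/10000 ≈ 0.776900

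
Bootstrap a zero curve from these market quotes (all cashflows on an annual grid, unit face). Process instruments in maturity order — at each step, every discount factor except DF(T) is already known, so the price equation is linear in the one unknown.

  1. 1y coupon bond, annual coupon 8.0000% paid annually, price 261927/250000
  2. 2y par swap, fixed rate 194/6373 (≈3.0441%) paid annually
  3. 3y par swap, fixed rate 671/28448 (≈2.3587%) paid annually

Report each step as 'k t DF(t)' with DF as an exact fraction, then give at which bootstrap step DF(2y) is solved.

1 1 9701/10000
2 2 4709/5000
3 3 9329/10000
DF(2y) is solved at step 2

step 1 [1y] bond c/1=2/25: DF=(261927/250000 − 2/25·(0))/(1+2/25) = 9701/10000 ≈ 0.970100
step 2 [2y] swap r/1=194/6373: DF=(1 − 194/6373·(0.970100))/(1+194/6373) = 4709/5000 ≈ 0.941800
step 3 [3y] swap r/1=671/28448: DF=(1 − 671/28448·(0.970100+0.941800))/(1+671/28448) = 9329/10000 ≈ 0.932900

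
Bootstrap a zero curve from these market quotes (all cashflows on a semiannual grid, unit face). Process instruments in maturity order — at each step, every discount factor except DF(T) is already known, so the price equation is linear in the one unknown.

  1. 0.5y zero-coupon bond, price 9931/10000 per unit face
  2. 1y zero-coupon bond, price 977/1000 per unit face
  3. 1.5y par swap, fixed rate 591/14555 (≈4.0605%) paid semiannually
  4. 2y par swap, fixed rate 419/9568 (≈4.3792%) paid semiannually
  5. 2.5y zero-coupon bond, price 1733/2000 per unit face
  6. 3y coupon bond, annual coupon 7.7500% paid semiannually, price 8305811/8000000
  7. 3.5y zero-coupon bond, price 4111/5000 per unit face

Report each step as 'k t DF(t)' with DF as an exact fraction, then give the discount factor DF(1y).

step 1 [0.5y] zero: DF = P = 9931/10000 ≈ 0.993100
step 2 [1y] zero: DF = P = 977/1000 ≈ 0.977000
step 3 [1.5y] swap r/2=591/29110: DF=(1 − 591/29110·(0.993100+0.977000))/(1+591/29110) = 9409/10000 ≈ 0.940900
step 4 [2y] swap r/2=419/19136: DF=(1 − 419/19136·(0.993100+0.977000+0.940900))/(1+419/19136) = 4581/5000 ≈ 0.916200
step 5 [2.5y] zero: DF = P = 1733/2000 ≈ 0.866500
step 6 [3y] bond c/2=31/800: DF=(8305811/8000000 − 31/800·(0.993100+0.977000+0.940900+0.916200+0.866500))/(1+31/800) = 2061/2500 ≈ 0.824400
step 7 [3.5y] zero: DF = P = 4111/5000 ≈ 0.822200

1 1/2 9931/10000
2 1 977/1000
3 3/2 9409/10000
4 2 4581/5000
5 5/2 1733/2000
6 3 2061/2500
7 7/2 4111/5000
DF(1y) = 977/1000 ≈ 0.977000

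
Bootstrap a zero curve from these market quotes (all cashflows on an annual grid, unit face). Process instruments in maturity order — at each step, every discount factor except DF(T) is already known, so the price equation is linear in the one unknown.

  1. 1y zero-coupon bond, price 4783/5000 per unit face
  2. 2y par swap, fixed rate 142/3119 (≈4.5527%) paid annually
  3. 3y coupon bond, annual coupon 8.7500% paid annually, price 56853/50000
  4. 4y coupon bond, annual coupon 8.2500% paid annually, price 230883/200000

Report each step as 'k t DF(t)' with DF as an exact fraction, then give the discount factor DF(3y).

step 1 [1y] zero: DF = P = 4783/5000 ≈ 0.956600
step 2 [2y] swap r/1=142/3119: DF=(1 − 142/3119·(0.956600))/(1+142/3119) = 2287/2500 ≈ 0.914800
step 3 [3y] bond c/1=7/80: DF=(56853/50000 − 7/80·(0.956600+0.914800))/(1+7/80) = 179/200 ≈ 0.895000
step 4 [4y] bond c/1=33/400: DF=(230883/200000 − 33/400·(0.956600+0.914800+0.895000))/(1+33/400) = 2139/2500 ≈ 0.855600

1 1 4783/5000
2 2 2287/2500
3 3 179/200
4 4 2139/2500
DF(3y) = 179/200 ≈ 0.895000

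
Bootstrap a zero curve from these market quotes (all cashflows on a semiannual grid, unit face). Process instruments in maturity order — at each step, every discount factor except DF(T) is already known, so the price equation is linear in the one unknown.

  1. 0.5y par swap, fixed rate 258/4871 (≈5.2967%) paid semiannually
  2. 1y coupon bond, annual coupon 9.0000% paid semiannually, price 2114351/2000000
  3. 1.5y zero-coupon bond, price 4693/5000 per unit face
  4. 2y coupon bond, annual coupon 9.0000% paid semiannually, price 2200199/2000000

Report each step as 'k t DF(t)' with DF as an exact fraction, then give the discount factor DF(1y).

1 1/2 4871/5000
2 1 9697/10000
3 3/2 4693/5000
4 2 4643/5000
DF(1y) = 9697/10000 ≈ 0.969700

step 1 [0.5y] swap r/2=129/4871: DF=(1 − 129/4871·(0))/(1+129/4871) = 4871/5000 ≈ 0.974200
step 2 [1y] bond c/2=9/200: DF=(2114351/2000000 − 9/200·(0.974200))/(1+9/200) = 9697/10000 ≈ 0.969700
step 3 [1.5y] zero: DF = P = 4693/5000 ≈ 0.938600
step 4 [2y] bond c/2=9/200: DF=(2200199/2000000 − 9/200·(0.974200+0.969700+0.938600))/(1+9/200) = 4643/5000 ≈ 0.928600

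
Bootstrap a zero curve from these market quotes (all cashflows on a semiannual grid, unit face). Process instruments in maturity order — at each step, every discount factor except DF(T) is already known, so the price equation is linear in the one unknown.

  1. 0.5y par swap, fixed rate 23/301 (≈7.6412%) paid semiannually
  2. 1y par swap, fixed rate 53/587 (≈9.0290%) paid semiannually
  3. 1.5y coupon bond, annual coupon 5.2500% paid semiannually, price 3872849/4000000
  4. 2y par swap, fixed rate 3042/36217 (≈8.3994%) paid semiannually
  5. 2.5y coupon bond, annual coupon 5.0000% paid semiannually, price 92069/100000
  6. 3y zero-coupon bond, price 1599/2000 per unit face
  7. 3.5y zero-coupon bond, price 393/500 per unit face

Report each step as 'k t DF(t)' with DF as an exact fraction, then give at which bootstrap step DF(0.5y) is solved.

step 1 [0.5y] swap r/2=23/602: DF=(1 − 23/602·(0))/(1+23/602) = 602/625 ≈ 0.963200
step 2 [1y] swap r/2=53/1174: DF=(1 − 53/1174·(0.963200))/(1+53/1174) = 572/625 ≈ 0.915200
step 3 [1.5y] bond c/2=21/800: DF=(3872849/4000000 − 21/800·(0.963200+0.915200))/(1+21/800) = 4477/5000 ≈ 0.895400
step 4 [2y] swap r/2=1521/36217: DF=(1 − 1521/36217·(0.963200+0.915200+0.895400))/(1+1521/36217) = 8479/10000 ≈ 0.847900
step 5 [2.5y] bond c/2=1/40: DF=(92069/100000 − 1/40·(0.963200+0.915200+0.895400+0.847900))/(1+1/40) = 8099/10000 ≈ 0.809900
step 6 [3y] zero: DF = P = 1599/2000 ≈ 0.799500
step 7 [3.5y] zero: DF = P = 393/500 ≈ 0.786000

1 1/2 602/625
2 1 572/625
3 3/2 4477/5000
4 2 8479/10000
5 5/2 8099/10000
6 3 1599/2000
7 7/2 393/500
DF(0.5y) is solved at step 1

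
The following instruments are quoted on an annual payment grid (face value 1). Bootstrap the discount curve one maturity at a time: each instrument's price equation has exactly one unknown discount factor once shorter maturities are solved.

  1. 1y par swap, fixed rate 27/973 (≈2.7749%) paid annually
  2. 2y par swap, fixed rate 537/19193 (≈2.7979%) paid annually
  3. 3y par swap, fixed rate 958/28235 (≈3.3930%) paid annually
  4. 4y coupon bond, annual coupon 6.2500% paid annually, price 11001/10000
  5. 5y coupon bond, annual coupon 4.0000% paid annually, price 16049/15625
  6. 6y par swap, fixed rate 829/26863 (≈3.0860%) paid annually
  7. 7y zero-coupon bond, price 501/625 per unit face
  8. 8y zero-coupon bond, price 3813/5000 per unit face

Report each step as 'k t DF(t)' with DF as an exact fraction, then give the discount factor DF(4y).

step 1 [1y] swap r/1=27/973: DF=(1 − 27/973·(0))/(1+27/973) = 973/1000 ≈ 0.973000
step 2 [2y] swap r/1=537/19193: DF=(1 − 537/19193·(0.973000))/(1+537/19193) = 9463/10000 ≈ 0.946300
step 3 [3y] swap r/1=958/28235: DF=(1 − 958/28235·(0.973000+0.946300))/(1+958/28235) = 4521/5000 ≈ 0.904200
step 4 [4y] bond c/1=1/16: DF=(11001/10000 − 1/16·(0.973000+0.946300+0.904200))/(1+1/16) = 8693/10000 ≈ 0.869300
step 5 [5y] bond c/1=1/25: DF=(16049/15625 − 1/25·(0.973000+0.946300+0.904200+0.869300))/(1+1/25) = 1057/1250 ≈ 0.845600
step 6 [6y] swap r/1=829/26863: DF=(1 − 829/26863·(0.973000+0.946300+0.904200+0.869300+0.845600))/(1+829/26863) = 4171/5000 ≈ 0.834200
step 7 [7y] zero: DF = P = 501/625 ≈ 0.801600
step 8 [8y] zero: DF = P = 3813/5000 ≈ 0.762600

1 1 973/1000
2 2 9463/10000
3 3 4521/5000
4 4 8693/10000
5 5 1057/1250
6 6 4171/5000
7 7 501/625
8 8 3813/5000
DF(4y) = 8693/10000 ≈ 0.869300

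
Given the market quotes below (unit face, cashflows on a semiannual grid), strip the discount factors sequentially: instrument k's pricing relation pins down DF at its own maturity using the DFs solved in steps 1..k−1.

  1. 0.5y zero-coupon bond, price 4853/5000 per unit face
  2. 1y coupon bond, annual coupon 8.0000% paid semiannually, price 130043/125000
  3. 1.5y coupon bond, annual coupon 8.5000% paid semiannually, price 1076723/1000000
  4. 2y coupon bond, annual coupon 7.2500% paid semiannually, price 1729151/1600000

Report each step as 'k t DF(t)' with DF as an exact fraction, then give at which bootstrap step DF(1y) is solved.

1 1/2 4853/5000
2 1 963/1000
3 3/2 477/500
4 2 9419/10000
DF(1y) is solved at step 2

step 1 [0.5y] zero: DF = P = 4853/5000 ≈ 0.970600
step 2 [1y] bond c/2=1/25: DF=(130043/125000 − 1/25·(0.970600))/(1+1/25) = 963/1000 ≈ 0.963000
step 3 [1.5y] bond c/2=17/400: DF=(1076723/1000000 − 17/400·(0.970600+0.963000))/(1+17/400) = 477/500 ≈ 0.954000
step 4 [2y] bond c/2=29/800: DF=(1729151/1600000 − 29/800·(0.970600+0.963000+0.954000))/(1+29/800) = 9419/10000 ≈ 0.941900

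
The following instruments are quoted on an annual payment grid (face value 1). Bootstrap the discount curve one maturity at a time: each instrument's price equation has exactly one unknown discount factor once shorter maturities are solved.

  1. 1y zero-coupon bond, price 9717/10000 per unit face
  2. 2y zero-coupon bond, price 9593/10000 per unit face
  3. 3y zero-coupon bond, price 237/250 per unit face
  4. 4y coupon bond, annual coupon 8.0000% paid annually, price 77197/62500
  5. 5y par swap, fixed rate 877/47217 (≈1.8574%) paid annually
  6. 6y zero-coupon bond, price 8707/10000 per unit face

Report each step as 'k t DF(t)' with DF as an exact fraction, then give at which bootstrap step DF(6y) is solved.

1 1 9717/10000
2 2 9593/10000
3 3 237/250
4 4 1163/1250
5 5 9123/10000
6 6 8707/10000
DF(6y) is solved at step 6

step 1 [1y] zero: DF = P = 9717/10000 ≈ 0.971700
step 2 [2y] zero: DF = P = 9593/10000 ≈ 0.959300
step 3 [3y] zero: DF = P = 237/250 ≈ 0.948000
step 4 [4y] bond c/1=2/25: DF=(77197/62500 − 2/25·(0.971700+0.959300+0.948000))/(1+2/25) = 1163/1250 ≈ 0.930400
step 5 [5y] swap r/1=877/47217: DF=(1 − 877/47217·(0.971700+0.959300+0.948000+0.930400))/(1+877/47217) = 9123/10000 ≈ 0.912300
step 6 [6y] zero: DF = P = 8707/10000 ≈ 0.870700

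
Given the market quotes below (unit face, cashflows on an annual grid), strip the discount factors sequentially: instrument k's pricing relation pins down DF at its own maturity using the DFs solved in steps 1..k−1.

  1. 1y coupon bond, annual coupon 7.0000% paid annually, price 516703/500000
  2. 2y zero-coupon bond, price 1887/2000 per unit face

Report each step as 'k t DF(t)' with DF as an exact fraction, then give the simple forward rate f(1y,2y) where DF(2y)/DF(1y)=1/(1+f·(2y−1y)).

step 1 [1y] bond c/1=7/100: DF=(516703/500000 − 7/100·(0))/(1+7/100) = 4829/5000 ≈ 0.965800
step 2 [2y] zero: DF = P = 1887/2000 ≈ 0.943500

1 1 4829/5000
2 2 1887/2000
f(1y,2y) = ((4829/5000)/(1887/2000) − 1)/(1) = 223/9435 ≈ 2.3635%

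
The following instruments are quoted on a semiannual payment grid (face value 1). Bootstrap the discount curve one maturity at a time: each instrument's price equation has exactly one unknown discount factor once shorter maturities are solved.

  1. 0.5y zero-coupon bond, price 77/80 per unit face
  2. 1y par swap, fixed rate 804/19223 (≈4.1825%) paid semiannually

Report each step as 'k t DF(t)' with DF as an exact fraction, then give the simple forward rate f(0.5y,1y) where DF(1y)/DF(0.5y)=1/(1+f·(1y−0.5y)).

step 1 [0.5y] zero: DF = P = 77/80 ≈ 0.962500
step 2 [1y] swap r/2=402/19223: DF=(1 − 402/19223·(0.962500))/(1+402/19223) = 4799/5000 ≈ 0.959800

1 1/2 77/80
2 1 4799/5000
f(0.5y,1y) = ((77/80)/(4799/5000) − 1)/(1/2) = 27/4799 ≈ 0.5626%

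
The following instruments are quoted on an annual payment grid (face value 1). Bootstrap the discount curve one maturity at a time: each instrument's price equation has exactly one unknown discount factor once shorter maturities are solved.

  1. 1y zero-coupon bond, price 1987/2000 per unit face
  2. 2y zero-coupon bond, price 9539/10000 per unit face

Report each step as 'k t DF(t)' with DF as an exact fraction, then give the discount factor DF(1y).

step 1 [1y] zero: DF = P = 1987/2000 ≈ 0.993500
step 2 [2y] zero: DF = P = 9539/10000 ≈ 0.953900

1 1 1987/2000
2 2 9539/10000
DF(1y) = 1987/2000 ≈ 0.993500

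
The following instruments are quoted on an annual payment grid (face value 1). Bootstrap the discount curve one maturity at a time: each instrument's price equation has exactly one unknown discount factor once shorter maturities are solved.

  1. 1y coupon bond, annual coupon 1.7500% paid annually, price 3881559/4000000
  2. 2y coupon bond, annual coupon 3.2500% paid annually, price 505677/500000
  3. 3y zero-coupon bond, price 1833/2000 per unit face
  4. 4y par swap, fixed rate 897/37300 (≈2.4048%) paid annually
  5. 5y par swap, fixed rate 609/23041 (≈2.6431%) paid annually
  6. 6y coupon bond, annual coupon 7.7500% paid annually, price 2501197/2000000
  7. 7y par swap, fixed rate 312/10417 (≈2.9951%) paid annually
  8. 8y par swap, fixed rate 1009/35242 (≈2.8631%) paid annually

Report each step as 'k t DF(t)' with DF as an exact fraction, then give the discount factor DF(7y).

1 1 9537/10000
2 2 1899/2000
3 3 1833/2000
4 4 9103/10000
5 5 4391/5000
6 6 2073/2500
7 7 508/625
8 8 3991/5000
DF(7y) = 508/625 ≈ 0.812800

step 1 [1y] bond c/1=7/400: DF=(3881559/4000000 − 7/400·(0))/(1+7/400) = 9537/10000 ≈ 0.953700
step 2 [2y] bond c/1=13/400: DF=(505677/500000 − 13/400·(0.953700))/(1+13/400) = 1899/2000 ≈ 0.949500
step 3 [3y] zero: DF = P = 1833/2000 ≈ 0.916500
step 4 [4y] swap r/1=897/37300: DF=(1 − 897/37300·(0.953700+0.949500+0.916500))/(1+897/37300) = 9103/10000 ≈ 0.910300
step 5 [5y] swap r/1=609/23041: DF=(1 − 609/23041·(0.953700+0.949500+0.916500+0.910300))/(1+609/23041) = 4391/5000 ≈ 0.878200
step 6 [6y] bond c/1=31/400: DF=(2501197/2000000 − 31/400·(0.953700+0.949500+0.916500+0.910300+0.878200))/(1+31/400) = 2073/2500 ≈ 0.829200
step 7 [7y] swap r/1=312/10417: DF=(1 − 312/10417·(0.953700+0.949500+0.916500+0.910300+0.878200+0.829200))/(1+312/10417) = 508/625 ≈ 0.812800
step 8 [8y] swap r/1=1009/35242: DF=(1 − 1009/35242·(0.953700+0.949500+0.916500+0.910300+0.878200+0.829200+0.812800))/(1+1009/35242) = 3991/5000 ≈ 0.798200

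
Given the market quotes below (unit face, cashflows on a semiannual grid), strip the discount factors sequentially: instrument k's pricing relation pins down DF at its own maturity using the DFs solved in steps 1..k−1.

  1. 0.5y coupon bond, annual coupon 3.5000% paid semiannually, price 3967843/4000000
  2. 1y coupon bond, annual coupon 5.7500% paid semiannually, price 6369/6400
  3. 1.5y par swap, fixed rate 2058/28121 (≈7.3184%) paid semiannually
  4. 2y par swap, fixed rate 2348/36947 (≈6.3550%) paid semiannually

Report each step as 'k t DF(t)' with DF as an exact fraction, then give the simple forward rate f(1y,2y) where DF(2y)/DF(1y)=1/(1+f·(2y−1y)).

step 1 [0.5y] bond c/2=7/400: DF=(3967843/4000000 − 7/400·(0))/(1+7/400) = 9749/10000 ≈ 0.974900
step 2 [1y] bond c/2=23/800: DF=(6369/6400 − 23/800·(0.974900))/(1+23/800) = 9401/10000 ≈ 0.940100
step 3 [1.5y] swap r/2=1029/28121: DF=(1 − 1029/28121·(0.974900+0.940100))/(1+1029/28121) = 8971/10000 ≈ 0.897100
step 4 [2y] swap r/2=1174/36947: DF=(1 − 1174/36947·(0.974900+0.940100+0.897100))/(1+1174/36947) = 4413/5000 ≈ 0.882600

1 1/2 9749/10000
2 1 9401/10000
3 3/2 8971/10000
4 2 4413/5000
f(1y,2y) = ((9401/10000)/(4413/5000) − 1)/(1) = 575/8826 ≈ 6.5148%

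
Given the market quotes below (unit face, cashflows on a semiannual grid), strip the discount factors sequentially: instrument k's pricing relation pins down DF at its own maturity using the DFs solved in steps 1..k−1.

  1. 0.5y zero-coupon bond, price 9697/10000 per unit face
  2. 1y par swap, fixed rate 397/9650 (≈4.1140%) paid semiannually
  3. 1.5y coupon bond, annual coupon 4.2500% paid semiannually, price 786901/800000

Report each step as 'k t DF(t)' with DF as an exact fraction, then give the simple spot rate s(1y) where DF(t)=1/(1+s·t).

1 1/2 9697/10000
2 1 9603/10000
3 3/2 923/1000
s(1y) = (1/(9603/10000) − 1)/(1) = 397/9603 ≈ 4.1341%

step 1 [0.5y] zero: DF = P = 9697/10000 ≈ 0.969700
step 2 [1y] swap r/2=397/19300: DF=(1 − 397/19300·(0.969700))/(1+397/19300) = 9603/10000 ≈ 0.960300
step 3 [1.5y] bond c/2=17/800: DF=(786901/800000 − 17/800·(0.969700+0.960300))/(1+17/800) = 923/1000 ≈ 0.923000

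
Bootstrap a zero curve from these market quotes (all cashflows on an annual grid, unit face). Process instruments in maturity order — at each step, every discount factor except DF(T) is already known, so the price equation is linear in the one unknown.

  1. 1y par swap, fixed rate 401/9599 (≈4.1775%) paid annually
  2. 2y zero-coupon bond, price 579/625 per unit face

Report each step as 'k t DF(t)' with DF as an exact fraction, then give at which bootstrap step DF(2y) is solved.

step 1 [1y] swap r/1=401/9599: DF=(1 − 401/9599·(0))/(1+401/9599) = 9599/10000 ≈ 0.959900
step 2 [2y] zero: DF = P = 579/625 ≈ 0.926400

1 1 9599/10000
2 2 579/625
DF(2y) is solved at step 2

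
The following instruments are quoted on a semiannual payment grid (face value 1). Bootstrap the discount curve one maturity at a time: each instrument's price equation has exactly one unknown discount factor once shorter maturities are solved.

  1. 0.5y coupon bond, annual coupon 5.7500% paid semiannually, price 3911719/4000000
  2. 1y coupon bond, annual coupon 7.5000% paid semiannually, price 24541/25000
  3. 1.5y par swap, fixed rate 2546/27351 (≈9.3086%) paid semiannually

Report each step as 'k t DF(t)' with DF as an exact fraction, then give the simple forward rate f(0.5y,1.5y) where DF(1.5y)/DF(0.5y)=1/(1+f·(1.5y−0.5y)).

1 1/2 4753/5000
2 1 4559/5000
3 3/2 8727/10000
f(0.5y,1.5y) = ((4753/5000)/(8727/10000) − 1)/(1) = 779/8727 ≈ 8.9263%

step 1 [0.5y] bond c/2=23/800: DF=(3911719/4000000 − 23/800·(0))/(1+23/800) = 4753/5000 ≈ 0.950600
step 2 [1y] bond c/2=3/80: DF=(24541/25000 − 3/80·(0.950600))/(1+3/80) = 4559/5000 ≈ 0.911800
step 3 [1.5y] swap r/2=1273/27351: DF=(1 − 1273/27351·(0.950600+0.911800))/(1+1273/27351) = 8727/10000 ≈ 0.872700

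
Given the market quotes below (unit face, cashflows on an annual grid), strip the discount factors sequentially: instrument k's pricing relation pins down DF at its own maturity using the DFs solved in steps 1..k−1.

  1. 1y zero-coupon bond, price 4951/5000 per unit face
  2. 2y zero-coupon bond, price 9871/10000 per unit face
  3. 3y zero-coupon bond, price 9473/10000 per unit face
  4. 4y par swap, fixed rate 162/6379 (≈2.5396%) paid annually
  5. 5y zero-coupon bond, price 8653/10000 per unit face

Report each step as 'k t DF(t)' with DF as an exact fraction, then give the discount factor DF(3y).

step 1 [1y] zero: DF = P = 4951/5000 ≈ 0.990200
step 2 [2y] zero: DF = P = 9871/10000 ≈ 0.987100
step 3 [3y] zero: DF = P = 9473/10000 ≈ 0.947300
step 4 [4y] swap r/1=162/6379: DF=(1 − 162/6379·(0.990200+0.987100+0.947300))/(1+162/6379) = 2257/2500 ≈ 0.902800
step 5 [5y] zero: DF = P = 8653/10000 ≈ 0.865300

1 1 4951/5000
2 2 9871/10000
3 3 9473/10000
4 4 2257/2500
5 5 8653/10000
DF(3y) = 9473/10000 ≈ 0.947300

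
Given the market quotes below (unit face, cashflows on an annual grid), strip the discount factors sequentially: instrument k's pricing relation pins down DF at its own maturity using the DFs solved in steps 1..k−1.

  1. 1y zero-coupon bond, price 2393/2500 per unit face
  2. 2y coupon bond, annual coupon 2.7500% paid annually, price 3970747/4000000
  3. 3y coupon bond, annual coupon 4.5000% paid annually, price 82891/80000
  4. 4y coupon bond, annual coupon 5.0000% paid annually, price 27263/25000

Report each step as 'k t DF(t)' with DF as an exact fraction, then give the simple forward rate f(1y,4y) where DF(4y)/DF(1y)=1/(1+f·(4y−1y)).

step 1 [1y] zero: DF = P = 2393/2500 ≈ 0.957200
step 2 [2y] bond c/1=11/400: DF=(3970747/4000000 − 11/400·(0.957200))/(1+11/400) = 1881/2000 ≈ 0.940500
step 3 [3y] bond c/1=9/200: DF=(82891/80000 − 9/200·(0.957200+0.940500))/(1+9/200) = 4549/5000 ≈ 0.909800
step 4 [4y] bond c/1=1/20: DF=(27263/25000 − 1/20·(0.957200+0.940500+0.909800))/(1+1/20) = 9049/10000 ≈ 0.904900

1 1 2393/2500
2 2 1881/2000
3 3 4549/5000
4 4 9049/10000
f(1y,4y) = ((2393/2500)/(9049/10000) − 1)/(3) = 523/27147 ≈ 1.9265%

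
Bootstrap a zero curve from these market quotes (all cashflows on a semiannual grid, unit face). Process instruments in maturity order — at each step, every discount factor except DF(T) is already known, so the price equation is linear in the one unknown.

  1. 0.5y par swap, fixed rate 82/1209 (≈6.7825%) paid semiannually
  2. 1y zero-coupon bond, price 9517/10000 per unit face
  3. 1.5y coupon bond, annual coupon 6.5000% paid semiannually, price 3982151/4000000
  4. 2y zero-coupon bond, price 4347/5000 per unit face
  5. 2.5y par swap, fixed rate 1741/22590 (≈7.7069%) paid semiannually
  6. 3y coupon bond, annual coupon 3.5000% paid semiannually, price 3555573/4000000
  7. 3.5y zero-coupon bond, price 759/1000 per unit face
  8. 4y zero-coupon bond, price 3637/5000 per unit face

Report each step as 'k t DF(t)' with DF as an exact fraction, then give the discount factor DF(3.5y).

1 1/2 1209/1250
2 1 9517/10000
3 3/2 4519/5000
4 2 4347/5000
5 5/2 8259/10000
6 3 7959/10000
7 7/2 759/1000
8 4 3637/5000
DF(3.5y) = 759/1000 ≈ 0.759000

step 1 [0.5y] swap r/2=41/1209: DF=(1 − 41/1209·(0))/(1+41/1209) = 1209/1250 ≈ 0.967200
step 2 [1y] zero: DF = P = 9517/10000 ≈ 0.951700
step 3 [1.5y] bond c/2=13/400: DF=(3982151/4000000 − 13/400·(0.967200+0.951700))/(1+13/400) = 4519/5000 ≈ 0.903800
step 4 [2y] zero: DF = P = 4347/5000 ≈ 0.869400
step 5 [2.5y] swap r/2=1741/45180: DF=(1 − 1741/45180·(0.967200+0.951700+0.903800+0.869400))/(1+1741/45180) = 8259/10000 ≈ 0.825900
step 6 [3y] bond c/2=7/400: DF=(3555573/4000000 − 7/400·(0.967200+0.951700+0.903800+0.869400+0.825900))/(1+7/400) = 7959/10000 ≈ 0.795900
step 7 [3.5y] zero: DF = P = 759/1000 ≈ 0.759000
step 8 [4y] zero: DF = P = 3637/5000 ≈ 0.727400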